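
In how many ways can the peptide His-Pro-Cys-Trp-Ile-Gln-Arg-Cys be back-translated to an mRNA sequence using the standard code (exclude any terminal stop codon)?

His: 2 codons.
Pro: 4 codons.
Cys: 2 codons.
Trp: 1 codon.
Ile: 3 codons.
Gln: 2 codons.
Arg: 6 codons.
Cys: 2 codons.
2 × 4 × 2 × 1 × 3 × 2 × 6 × 2 = 1152.

1152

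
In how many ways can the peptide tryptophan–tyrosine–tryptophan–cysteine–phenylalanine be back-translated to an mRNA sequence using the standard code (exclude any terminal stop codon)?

Trp: 1 codon.
Tyr: 2 codons.
Trp: 1 codon.
Cys: 2 codons.
Phe: 2 codons.
1 × 2 × 1 × 2 × 2 = 8.

8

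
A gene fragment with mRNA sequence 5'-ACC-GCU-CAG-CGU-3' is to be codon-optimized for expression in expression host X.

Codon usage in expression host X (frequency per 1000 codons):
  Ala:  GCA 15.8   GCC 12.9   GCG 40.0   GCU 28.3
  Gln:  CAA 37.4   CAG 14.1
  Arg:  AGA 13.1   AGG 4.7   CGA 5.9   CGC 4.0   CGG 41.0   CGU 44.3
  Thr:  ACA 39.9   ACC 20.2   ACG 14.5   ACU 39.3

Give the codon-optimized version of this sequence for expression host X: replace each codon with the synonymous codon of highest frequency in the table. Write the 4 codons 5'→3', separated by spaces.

Codon 1 (Thr): best is ACA at 39.9.
Codon 2 (Ala): best is GCG at 40.0.
Codon 3 (Gln): best is CAA at 37.4.
Codon 4 (Arg): best is CGU at 44.3.

ACA GCG CAA CGU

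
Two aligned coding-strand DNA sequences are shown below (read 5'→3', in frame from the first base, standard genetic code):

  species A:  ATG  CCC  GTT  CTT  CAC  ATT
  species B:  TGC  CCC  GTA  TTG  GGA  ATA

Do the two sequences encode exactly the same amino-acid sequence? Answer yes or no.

Codon 1: ATG Met / TGC Cys — nonsynonymous.
Codon 2: CCC Pro / CCC Pro — identical.
Codon 3: GTT Val / GTA Val — synonymous.
Codon 4: CTT Leu / TTG Leu — synonymous.
Codon 5: CAC His / GGA Gly — nonsynonymous.
Codon 6: ATT Ile / ATA Ile — synonymous.
Nonsynonymous differences: 2 → different protein.

no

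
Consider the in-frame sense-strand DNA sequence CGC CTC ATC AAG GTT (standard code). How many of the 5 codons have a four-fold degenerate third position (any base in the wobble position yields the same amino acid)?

Codon 1 CGC (Arg): third position 4-fold.
Codon 2 CTC (Leu): third position 4-fold.
Codon 3 ATC (Ile): third position 3-fold.
Codon 4 AAG (Lys): third position 2-fold.
Codon 5 GTT (Val): third position 4-fold.
Four-fold degenerate third positions: 3.

3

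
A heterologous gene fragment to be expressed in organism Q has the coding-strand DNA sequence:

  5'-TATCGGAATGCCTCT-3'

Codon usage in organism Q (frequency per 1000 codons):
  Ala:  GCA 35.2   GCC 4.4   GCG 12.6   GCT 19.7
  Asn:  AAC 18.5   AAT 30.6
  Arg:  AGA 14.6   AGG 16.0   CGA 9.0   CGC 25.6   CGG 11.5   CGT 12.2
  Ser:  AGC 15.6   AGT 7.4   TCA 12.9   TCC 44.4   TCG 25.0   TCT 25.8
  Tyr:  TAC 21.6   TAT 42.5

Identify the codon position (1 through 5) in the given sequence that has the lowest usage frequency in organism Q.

4

Codon 1 TAT (Tyr): 42.5 per 1000.
Codon 2 CGG (Arg): 11.5 per 1000.
Codon 3 AAT (Asn): 30.6 per 1000.
Codon 4 GCC (Ala): 4.4 per 1000.
Codon 5 TCT (Ser): 25.8 per 1000.
Lowest frequency is 4.4 at codon 4.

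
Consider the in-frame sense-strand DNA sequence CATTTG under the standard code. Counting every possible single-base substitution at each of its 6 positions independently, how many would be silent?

3

Codon 1 (CAT, His): 1 synonymous substitution.
Codon 2 (TTG, Leu): 2 synonymous substitutions.
Total: 1 + 2 = 3.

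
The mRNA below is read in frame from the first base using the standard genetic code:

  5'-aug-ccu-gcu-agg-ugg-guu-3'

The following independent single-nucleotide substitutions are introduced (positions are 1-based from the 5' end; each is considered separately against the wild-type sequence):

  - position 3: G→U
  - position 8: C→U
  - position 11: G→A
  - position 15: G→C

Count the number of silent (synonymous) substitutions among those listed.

Codon 1: AUG (Met) → AUU (Ile) — missense.
Codon 3: GCU (Ala) → GUU (Val) — missense.
Codon 4: AGG (Arg) → AAG (Lys) — missense.
Codon 5: UGG (Trp) → UGC (Cys) — missense.
Synonymous: 0 of 4.

0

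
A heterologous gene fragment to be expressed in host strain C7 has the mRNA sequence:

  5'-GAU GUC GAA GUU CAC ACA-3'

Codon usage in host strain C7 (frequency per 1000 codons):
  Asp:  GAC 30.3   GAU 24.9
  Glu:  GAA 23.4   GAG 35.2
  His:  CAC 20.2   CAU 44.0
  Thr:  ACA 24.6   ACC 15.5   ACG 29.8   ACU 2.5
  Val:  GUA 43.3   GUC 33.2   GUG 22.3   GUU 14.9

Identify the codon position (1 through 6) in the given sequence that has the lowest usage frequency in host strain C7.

Codon 1 GAU (Asp): 24.9 per 1000.
Codon 2 GUC (Val): 33.2 per 1000.
Codon 3 GAA (Glu): 23.4 per 1000.
Codon 4 GUU (Val): 14.9 per 1000.
Codon 5 CAC (His): 20.2 per 1000.
Codon 6 ACA (Thr): 24.6 per 1000.
Lowest frequency is 14.9 at codon 4.

4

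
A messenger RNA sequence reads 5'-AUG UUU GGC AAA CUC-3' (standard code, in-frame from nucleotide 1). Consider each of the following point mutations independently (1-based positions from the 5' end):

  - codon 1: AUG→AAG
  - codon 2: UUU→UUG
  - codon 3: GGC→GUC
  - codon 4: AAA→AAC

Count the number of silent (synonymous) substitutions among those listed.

0

Codon 1: AUG (Met) → AAG (Lys) — missense.
Codon 2: UUU (Phe) → UUG (Leu) — missense.
Codon 3: GGC (Gly) → GUC (Val) — missense.
Codon 4: AAA (Lys) → AAC (Asn) — missense.
Synonymous: 0 of 4.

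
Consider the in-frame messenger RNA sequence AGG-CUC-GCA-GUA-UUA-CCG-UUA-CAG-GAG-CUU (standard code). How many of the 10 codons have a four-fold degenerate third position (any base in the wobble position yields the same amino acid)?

5

Codon 1 AGG (Arg): third position 2-fold.
Codon 2 CUC (Leu): third position 4-fold.
Codon 3 GCA (Ala): third position 4-fold.
Codon 4 GUA (Val): third position 4-fold.
Codon 5 UUA (Leu): third position 2-fold.
Codon 6 CCG (Pro): third position 4-fold.
Codon 7 UUA (Leu): third position 2-fold.
Codon 8 CAG (Gln): third position 2-fold.
Codon 9 GAG (Glu): third position 2-fold.
Codon 10 CUU (Leu): third position 4-fold.
Four-fold degenerate third positions: 5.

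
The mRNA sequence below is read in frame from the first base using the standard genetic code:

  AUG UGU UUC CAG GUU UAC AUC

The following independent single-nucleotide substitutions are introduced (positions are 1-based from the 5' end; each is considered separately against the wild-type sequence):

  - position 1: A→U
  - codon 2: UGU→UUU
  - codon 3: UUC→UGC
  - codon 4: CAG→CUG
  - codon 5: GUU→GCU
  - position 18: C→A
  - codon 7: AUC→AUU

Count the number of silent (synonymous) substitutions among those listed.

1

Codon 1: AUG (Met) → UUG (Leu) — missense.
Codon 2: UGU (Cys) → UUU (Phe) — missense.
Codon 3: UUC (Phe) → UGC (Cys) — missense.
Codon 4: CAG (Gln) → CUG (Leu) — missense.
Codon 5: GUU (Val) → GCU (Ala) — missense.
Codon 6: UAC (Tyr) → UAA (Stop) — nonsense.
Codon 7: AUC (Ile) → AUU (Ile) — synonymous.
Synonymous: 1 of 7.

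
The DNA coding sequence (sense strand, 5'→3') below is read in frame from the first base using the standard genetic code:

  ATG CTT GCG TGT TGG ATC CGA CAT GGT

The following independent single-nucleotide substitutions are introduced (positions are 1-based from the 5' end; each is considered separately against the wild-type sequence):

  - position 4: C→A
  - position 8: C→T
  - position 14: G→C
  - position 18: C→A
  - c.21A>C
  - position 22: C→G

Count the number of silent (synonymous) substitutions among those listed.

2

Codon 2: CTT (Leu) → ATT (Ile) — missense.
Codon 3: GCG (Ala) → GTG (Val) — missense.
Codon 5: TGG (Trp) → TCG (Ser) — missense.
Codon 6: ATC (Ile) → ATA (Ile) — synonymous.
Codon 7: CGA (Arg) → CGC (Arg) — synonymous.
Codon 8: CAT (His) → GAT (Asp) — missense.
Synonymous: 2 of 6.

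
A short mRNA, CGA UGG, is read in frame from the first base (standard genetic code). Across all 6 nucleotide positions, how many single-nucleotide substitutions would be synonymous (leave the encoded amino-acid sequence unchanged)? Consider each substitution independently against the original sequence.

Codon 1 (CGA, Arg): 4 synonymous substitutions.
Codon 2 (UGG, Trp): 0 synonymous substitutions.
Total: 4 + 0 = 4.

4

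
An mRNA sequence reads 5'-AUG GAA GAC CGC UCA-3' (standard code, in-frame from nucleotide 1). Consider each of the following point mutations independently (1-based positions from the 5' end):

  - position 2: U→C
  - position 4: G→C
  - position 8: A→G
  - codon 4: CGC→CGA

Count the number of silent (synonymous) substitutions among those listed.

1

Codon 1: AUG (Met) → ACG (Thr) — missense.
Codon 2: GAA (Glu) → CAA (Gln) — missense.
Codon 3: GAC (Asp) → GGC (Gly) — missense.
Codon 4: CGC (Arg) → CGA (Arg) — synonymous.
Synonymous: 1 of 4.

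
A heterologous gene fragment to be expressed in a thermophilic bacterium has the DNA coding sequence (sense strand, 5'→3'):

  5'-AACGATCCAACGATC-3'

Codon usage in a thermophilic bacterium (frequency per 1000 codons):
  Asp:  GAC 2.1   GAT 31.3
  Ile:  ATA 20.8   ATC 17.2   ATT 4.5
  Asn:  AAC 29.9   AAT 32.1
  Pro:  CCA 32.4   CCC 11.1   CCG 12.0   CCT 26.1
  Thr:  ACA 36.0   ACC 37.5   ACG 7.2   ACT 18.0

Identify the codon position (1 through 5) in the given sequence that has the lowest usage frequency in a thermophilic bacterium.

Codon 1 AAC (Asn): 29.9 per 1000.
Codon 2 GAT (Asp): 31.3 per 1000.
Codon 3 CCA (Pro): 32.4 per 1000.
Codon 4 ACG (Thr): 7.2 per 1000.
Codon 5 ATC (Ile): 17.2 per 1000.
Lowest frequency is 7.2 at codon 4.

4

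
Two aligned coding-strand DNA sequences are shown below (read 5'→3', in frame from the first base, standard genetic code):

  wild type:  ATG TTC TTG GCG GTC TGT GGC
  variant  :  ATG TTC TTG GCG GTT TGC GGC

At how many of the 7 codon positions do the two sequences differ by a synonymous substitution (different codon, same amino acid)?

Codon 1: ATG Met / ATG Met — identical.
Codon 2: TTC Phe / TTC Phe — identical.
Codon 3: TTG Leu / TTG Leu — identical.
Codon 4: GCG Ala / GCG Ala — identical.
Codon 5: GTC Val / GTT Val — synonymous.
Codon 6: TGT Cys / TGC Cys — synonymous.
Codon 7: GGC Gly / GGC Gly — identical.
Synonymous differences: 2.

2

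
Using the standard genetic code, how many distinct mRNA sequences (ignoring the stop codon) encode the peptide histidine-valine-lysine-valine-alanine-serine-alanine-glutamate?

12288

His: 2 codons.
Val: 4 codons.
Lys: 2 codons.
Val: 4 codons.
Ala: 4 codons.
Ser: 6 codons.
Ala: 4 codons.
Glu: 2 codons.
2 × 4 × 2 × 4 × 4 × 6 × 4 × 2 = 12288.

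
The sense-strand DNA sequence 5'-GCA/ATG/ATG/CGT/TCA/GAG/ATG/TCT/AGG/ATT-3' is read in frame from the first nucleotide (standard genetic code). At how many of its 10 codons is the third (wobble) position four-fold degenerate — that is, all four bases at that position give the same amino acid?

4

Codon 1 GCA (Ala): third position 4-fold.
Codon 2 ATG (Met): third position 1-fold.
Codon 3 ATG (Met): third position 1-fold.
Codon 4 CGT (Arg): third position 4-fold.
Codon 5 TCA (Ser): third position 4-fold.
Codon 6 GAG (Glu): third position 2-fold.
Codon 7 ATG (Met): third position 1-fold.
Codon 8 TCT (Ser): third position 4-fold.
Codon 9 AGG (Arg): third position 2-fold.
Codon 10 ATT (Ile): third position 3-fold.
Four-fold degenerate third positions: 4.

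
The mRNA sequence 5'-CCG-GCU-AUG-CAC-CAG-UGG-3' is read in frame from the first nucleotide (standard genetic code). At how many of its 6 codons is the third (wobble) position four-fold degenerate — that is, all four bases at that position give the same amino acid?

Codon 1 CCG (Pro): third position 4-fold.
Codon 2 GCU (Ala): third position 4-fold.
Codon 3 AUG (Met): third position 1-fold.
Codon 4 CAC (His): third position 2-fold.
Codon 5 CAG (Gln): third position 2-fold.
Codon 6 UGG (Trp): third position 1-fold.
Four-fold degenerate third positions: 2.

2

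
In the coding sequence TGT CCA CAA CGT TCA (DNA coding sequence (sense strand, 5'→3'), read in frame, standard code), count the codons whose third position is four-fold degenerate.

3

Codon 1 TGT (Cys): third position 2-fold.
Codon 2 CCA (Pro): third position 4-fold.
Codon 3 CAA (Gln): third position 2-fold.
Codon 4 CGT (Arg): third position 4-fold.
Codon 5 TCA (Ser): third position 4-fold.
Four-fold degenerate third positions: 3.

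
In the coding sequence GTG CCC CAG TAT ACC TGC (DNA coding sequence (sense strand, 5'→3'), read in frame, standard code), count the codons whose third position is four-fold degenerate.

Codon 1 GTG (Val): third position 4-fold.
Codon 2 CCC (Pro): third position 4-fold.
Codon 3 CAG (Gln): third position 2-fold.
Codon 4 TAT (Tyr): third position 2-fold.
Codon 5 ACC (Thr): third position 4-fold.
Codon 6 TGC (Cys): third position 2-fold.
Four-fold degenerate third positions: 3.

3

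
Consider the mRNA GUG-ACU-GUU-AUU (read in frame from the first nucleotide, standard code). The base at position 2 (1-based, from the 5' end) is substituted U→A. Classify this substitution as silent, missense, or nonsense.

Position 2 falls in codon 1: GUG → Val.
After the substitution the codon is GAG → Glu.
Val ≠ Glu, so this is a missense mutation.

missense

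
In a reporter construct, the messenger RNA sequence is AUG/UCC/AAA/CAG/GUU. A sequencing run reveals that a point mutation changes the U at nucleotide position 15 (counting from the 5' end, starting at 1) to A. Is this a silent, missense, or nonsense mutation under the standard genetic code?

silent

Position 15 falls in codon 5: GUU → Val.
After the substitution the codon is GUA → Val.
Both encode Val, so the change is synonymous.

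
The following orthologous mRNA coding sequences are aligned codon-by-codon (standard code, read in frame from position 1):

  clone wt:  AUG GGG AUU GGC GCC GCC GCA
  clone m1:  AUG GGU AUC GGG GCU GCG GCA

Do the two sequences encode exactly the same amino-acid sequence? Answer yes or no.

Codon 1: AUG Met / AUG Met — identical.
Codon 2: GGG Gly / GGU Gly — synonymous.
Codon 3: AUU Ile / AUC Ile — synonymous.
Codon 4: GGC Gly / GGG Gly — synonymous.
Codon 5: GCC Ala / GCU Ala — synonymous.
Codon 6: GCC Ala / GCG Ala — synonymous.
Codon 7: GCA Ala / GCA Ala — identical.
Nonsynonymous differences: 0 → same protein.

yes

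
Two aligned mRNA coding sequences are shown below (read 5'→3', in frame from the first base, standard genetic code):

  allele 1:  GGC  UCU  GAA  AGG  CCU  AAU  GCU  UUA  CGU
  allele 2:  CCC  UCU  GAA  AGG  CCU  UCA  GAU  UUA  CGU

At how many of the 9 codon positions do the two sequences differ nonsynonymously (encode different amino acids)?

3

Codon 1: GGC Gly / CCC Pro — nonsynonymous.
Codon 2: UCU Ser / UCU Ser — identical.
Codon 3: GAA Glu / GAA Glu — identical.
Codon 4: AGG Arg / AGG Arg — identical.
Codon 5: CCU Pro / CCU Pro — identical.
Codon 6: AAU Asn / UCA Ser — nonsynonymous.
Codon 7: GCU Ala / GAU Asp — nonsynonymous.
Codon 8: UUA Leu / UUA Leu — identical.
Codon 9: CGU Arg / CGU Arg — identical.
Nonsynonymous differences: 3.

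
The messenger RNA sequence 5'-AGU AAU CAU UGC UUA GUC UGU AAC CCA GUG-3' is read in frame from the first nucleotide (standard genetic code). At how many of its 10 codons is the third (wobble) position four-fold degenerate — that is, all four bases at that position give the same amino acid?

3

Codon 1 AGU (Ser): third position 2-fold.
Codon 2 AAU (Asn): third position 2-fold.
Codon 3 CAU (His): third position 2-fold.
Codon 4 UGC (Cys): third position 2-fold.
Codon 5 UUA (Leu): third position 2-fold.
Codon 6 GUC (Val): third position 4-fold.
Codon 7 UGU (Cys): third position 2-fold.
Codon 8 AAC (Asn): third position 2-fold.
Codon 9 CCA (Pro): third position 4-fold.
Codon 10 GUG (Val): third position 4-fold.
Four-fold degenerate third positions: 3.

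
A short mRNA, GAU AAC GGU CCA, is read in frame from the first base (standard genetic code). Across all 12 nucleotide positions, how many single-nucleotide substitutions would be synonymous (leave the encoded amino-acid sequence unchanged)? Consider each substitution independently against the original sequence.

8

Codon 1 (GAU, Asp): 1 synonymous substitution.
Codon 2 (AAC, Asn): 1 synonymous substitution.
Codon 3 (GGU, Gly): 3 synonymous substitutions.
Codon 4 (CCA, Pro): 3 synonymous substitutions.
Total: 1 + 1 + 3 + 3 = 8.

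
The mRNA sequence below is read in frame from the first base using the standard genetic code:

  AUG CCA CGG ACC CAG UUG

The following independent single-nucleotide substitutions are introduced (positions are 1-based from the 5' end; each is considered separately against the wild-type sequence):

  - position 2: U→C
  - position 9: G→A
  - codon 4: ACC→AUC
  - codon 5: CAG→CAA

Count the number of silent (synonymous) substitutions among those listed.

Codon 1: AUG (Met) → ACG (Thr) — missense.
Codon 3: CGG (Arg) → CGA (Arg) — synonymous.
Codon 4: ACC (Thr) → AUC (Ile) — missense.
Codon 5: CAG (Gln) → CAA (Gln) — synonymous.
Synonymous: 2 of 4.

2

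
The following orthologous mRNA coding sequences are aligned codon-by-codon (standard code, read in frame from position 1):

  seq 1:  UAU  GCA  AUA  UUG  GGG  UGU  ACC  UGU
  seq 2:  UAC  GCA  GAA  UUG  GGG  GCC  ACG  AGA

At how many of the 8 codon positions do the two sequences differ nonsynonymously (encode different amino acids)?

3

Codon 1: UAU Tyr / UAC Tyr — synonymous.
Codon 2: GCA Ala / GCA Ala — identical.
Codon 3: AUA Ile / GAA Glu — nonsynonymous.
Codon 4: UUG Leu / UUG Leu — identical.
Codon 5: GGG Gly / GGG Gly — identical.
Codon 6: UGU Cys / GCC Ala — nonsynonymous.
Codon 7: ACC Thr / ACG Thr — synonymous.
Codon 8: UGU Cys / AGA Arg — nonsynonymous.
Nonsynonymous differences: 3.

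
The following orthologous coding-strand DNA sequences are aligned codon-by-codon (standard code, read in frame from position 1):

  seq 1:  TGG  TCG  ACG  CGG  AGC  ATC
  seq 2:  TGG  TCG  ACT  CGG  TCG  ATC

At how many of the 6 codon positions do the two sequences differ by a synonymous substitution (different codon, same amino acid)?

2

Codon 1: TGG Trp / TGG Trp — identical.
Codon 2: TCG Ser / TCG Ser — identical.
Codon 3: ACG Thr / ACT Thr — synonymous.
Codon 4: CGG Arg / CGG Arg — identical.
Codon 5: AGC Ser / TCG Ser — synonymous.
Codon 6: ATC Ile / ATC Ile — identical.
Synonymous differences: 2.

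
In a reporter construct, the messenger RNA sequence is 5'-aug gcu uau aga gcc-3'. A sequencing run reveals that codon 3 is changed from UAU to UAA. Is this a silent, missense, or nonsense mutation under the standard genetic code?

Position 9 falls in codon 3: UAU → Tyr.
After the substitution the codon is UAA → Stop.
The new codon is a stop codon, so this is a nonsense mutation.

nonsense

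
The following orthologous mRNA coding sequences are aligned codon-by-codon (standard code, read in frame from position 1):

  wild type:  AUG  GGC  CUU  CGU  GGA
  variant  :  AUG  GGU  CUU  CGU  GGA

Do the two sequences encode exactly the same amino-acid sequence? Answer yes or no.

Codon 1: AUG Met / AUG Met — identical.
Codon 2: GGC Gly / GGU Gly — synonymous.
Codon 3: CUU Leu / CUU Leu — identical.
Codon 4: CGU Arg / CGU Arg — identical.
Codon 5: GGA Gly / GGA Gly — identical.
Nonsynonymous differences: 0 → same protein.

yes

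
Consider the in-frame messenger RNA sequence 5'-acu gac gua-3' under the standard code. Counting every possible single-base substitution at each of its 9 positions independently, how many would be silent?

7

Codon 1 (ACU, Thr): 3 synonymous substitutions.
Codon 2 (GAC, Asp): 1 synonymous substitution.
Codon 3 (GUA, Val): 3 synonymous substitutions.
Total: 3 + 1 + 3 = 7.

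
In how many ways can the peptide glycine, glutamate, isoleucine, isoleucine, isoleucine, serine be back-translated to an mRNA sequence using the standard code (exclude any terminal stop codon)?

1296

Gly: 4 codons.
Glu: 2 codons.
Ile: 3 codons.
Ile: 3 codons.
Ile: 3 codons.
Ser: 6 codons.
4 × 2 × 3 × 3 × 3 × 6 = 1296.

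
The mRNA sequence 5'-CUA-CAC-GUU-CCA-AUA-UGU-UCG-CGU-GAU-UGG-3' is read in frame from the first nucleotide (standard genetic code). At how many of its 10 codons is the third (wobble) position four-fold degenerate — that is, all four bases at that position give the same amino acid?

Codon 1 CUA (Leu): third position 4-fold.
Codon 2 CAC (His): third position 2-fold.
Codon 3 GUU (Val): third position 4-fold.
Codon 4 CCA (Pro): third position 4-fold.
Codon 5 AUA (Ile): third position 3-fold.
Codon 6 UGU (Cys): third position 2-fold.
Codon 7 UCG (Ser): third position 4-fold.
Codon 8 CGU (Arg): third position 4-fold.
Codon 9 GAU (Asp): third position 2-fold.
Codon 10 UGG (Trp): third position 1-fold.
Four-fold degenerate third positions: 5.

5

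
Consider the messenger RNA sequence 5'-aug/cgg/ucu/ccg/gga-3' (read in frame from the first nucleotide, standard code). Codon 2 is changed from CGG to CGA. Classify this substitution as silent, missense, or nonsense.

Position 6 falls in codon 2: CGG → Arg.
After the substitution the codon is CGA → Arg.
Both encode Arg, so the change is synonymous.

silent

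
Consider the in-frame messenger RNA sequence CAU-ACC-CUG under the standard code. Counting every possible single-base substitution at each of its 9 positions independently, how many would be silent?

Codon 1 (CAU, His): 1 synonymous substitution.
Codon 2 (ACC, Thr): 3 synonymous substitutions.
Codon 3 (CUG, Leu): 4 synonymous substitutions.
Total: 1 + 3 + 4 = 8.

8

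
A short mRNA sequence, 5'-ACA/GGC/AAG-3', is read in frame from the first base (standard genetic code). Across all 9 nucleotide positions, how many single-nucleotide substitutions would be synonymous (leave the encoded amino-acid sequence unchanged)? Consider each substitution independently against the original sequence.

7

Codon 1 (ACA, Thr): 3 synonymous substitutions.
Codon 2 (GGC, Gly): 3 synonymous substitutions.
Codon 3 (AAG, Lys): 1 synonymous substitution.
Total: 3 + 3 + 1 = 7.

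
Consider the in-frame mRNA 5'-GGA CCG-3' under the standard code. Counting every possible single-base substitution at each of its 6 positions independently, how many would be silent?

6

Codon 1 (GGA, Gly): 3 synonymous substitutions.
Codon 2 (CCG, Pro): 3 synonymous substitutions.
Total: 3 + 3 = 6.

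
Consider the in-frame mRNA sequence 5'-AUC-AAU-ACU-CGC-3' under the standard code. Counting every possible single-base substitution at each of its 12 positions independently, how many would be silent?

Codon 1 (AUC, Ile): 2 synonymous substitutions.
Codon 2 (AAU, Asn): 1 synonymous substitution.
Codon 3 (ACU, Thr): 3 synonymous substitutions.
Codon 4 (CGC, Arg): 3 synonymous substitutions.
Total: 2 + 1 + 3 + 3 = 9.

9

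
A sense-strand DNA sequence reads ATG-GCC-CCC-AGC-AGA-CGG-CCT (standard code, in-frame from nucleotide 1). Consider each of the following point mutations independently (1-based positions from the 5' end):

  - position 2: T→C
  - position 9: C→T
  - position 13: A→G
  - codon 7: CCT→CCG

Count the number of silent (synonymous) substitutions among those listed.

Codon 1: ATG (Met) → ACG (Thr) — missense.
Codon 3: CCC (Pro) → CCT (Pro) — synonymous.
Codon 5: AGA (Arg) → GGA (Gly) — missense.
Codon 7: CCT (Pro) → CCG (Pro) — synonymous.
Synonymous: 2 of 4.

2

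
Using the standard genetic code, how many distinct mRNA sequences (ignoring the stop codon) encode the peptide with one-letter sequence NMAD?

Asn: 2 codons.
Met: 1 codon.
Ala: 4 codons.
Asp: 2 codons.
2 × 1 × 4 × 2 = 16.

16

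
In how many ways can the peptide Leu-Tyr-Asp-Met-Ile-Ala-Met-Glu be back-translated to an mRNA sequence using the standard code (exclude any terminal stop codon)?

576

Leu: 6 codons.
Tyr: 2 codons.
Asp: 2 codons.
Met: 1 codon.
Ile: 3 codons.
Ala: 4 codons.
Met: 1 codon.
Glu: 2 codons.
6 × 2 × 2 × 1 × 3 × 4 × 1 × 2 = 576.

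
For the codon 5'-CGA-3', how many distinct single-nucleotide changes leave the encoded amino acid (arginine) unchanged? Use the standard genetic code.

4

Position 1: AGA → 1 synonymous.
Position 2: none → 0 synonymous.
Position 3: CGU, CGC, CGG → 3 synonymous.
Total: 1 + 0 + 3 = 4.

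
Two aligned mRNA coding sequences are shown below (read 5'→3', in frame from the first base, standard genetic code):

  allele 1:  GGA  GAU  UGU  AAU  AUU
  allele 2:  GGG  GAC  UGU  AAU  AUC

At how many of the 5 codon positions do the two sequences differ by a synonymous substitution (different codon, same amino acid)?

Codon 1: GGA Gly / GGG Gly — synonymous.
Codon 2: GAU Asp / GAC Asp — synonymous.
Codon 3: UGU Cys / UGU Cys — identical.
Codon 4: AAU Asn / AAU Asn — identical.
Codon 5: AUU Ile / AUC Ile — synonymous.
Synonymous differences: 3.

3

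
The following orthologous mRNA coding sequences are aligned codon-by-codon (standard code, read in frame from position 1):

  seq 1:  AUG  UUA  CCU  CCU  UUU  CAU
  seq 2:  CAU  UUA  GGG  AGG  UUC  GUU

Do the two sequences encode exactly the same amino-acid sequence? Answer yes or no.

Codon 1: AUG Met / CAU His — nonsynonymous.
Codon 2: UUA Leu / UUA Leu — identical.
Codon 3: CCU Pro / GGG Gly — nonsynonymous.
Codon 4: CCU Pro / AGG Arg — nonsynonymous.
Codon 5: UUU Phe / UUC Phe — synonymous.
Codon 6: CAU His / GUU Val — nonsynonymous.
Nonsynonymous differences: 4 → different protein.

no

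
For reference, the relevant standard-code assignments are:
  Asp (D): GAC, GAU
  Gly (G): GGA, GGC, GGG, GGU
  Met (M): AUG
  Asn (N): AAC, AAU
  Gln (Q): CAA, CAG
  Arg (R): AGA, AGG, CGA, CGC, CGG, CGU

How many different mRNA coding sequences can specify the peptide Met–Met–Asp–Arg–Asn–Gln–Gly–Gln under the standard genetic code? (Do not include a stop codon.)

384

Met: 1 codon.
Met: 1 codon.
Asp: 2 codons.
Arg: 6 codons.
Asn: 2 codons.
Gln: 2 codons.
Gly: 4 codons.
Gln: 2 codons.
1 × 1 × 2 × 6 × 2 × 2 × 4 × 2 = 384.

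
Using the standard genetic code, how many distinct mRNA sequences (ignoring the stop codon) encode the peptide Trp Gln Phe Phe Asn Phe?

32

Trp: 1 codon.
Gln: 2 codons.
Phe: 2 codons.
Phe: 2 codons.
Asn: 2 codons.
Phe: 2 codons.
1 × 2 × 2 × 2 × 2 × 2 = 32.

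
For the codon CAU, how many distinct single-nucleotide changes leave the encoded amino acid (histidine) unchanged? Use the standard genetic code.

Position 1: none → 0 synonymous.
Position 2: none → 0 synonymous.
Position 3: CAC → 1 synonymous.
Total: 0 + 0 + 1 = 1.

1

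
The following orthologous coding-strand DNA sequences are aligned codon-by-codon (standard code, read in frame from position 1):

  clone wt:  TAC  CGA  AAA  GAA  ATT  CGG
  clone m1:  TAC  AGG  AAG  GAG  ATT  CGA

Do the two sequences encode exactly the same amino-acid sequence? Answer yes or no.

yes

Codon 1: TAC Tyr / TAC Tyr — identical.
Codon 2: CGA Arg / AGG Arg — synonymous.
Codon 3: AAA Lys / AAG Lys — synonymous.
Codon 4: GAA Glu / GAG Glu — synonymous.
Codon 5: ATT Ile / ATT Ile — identical.
Codon 6: CGG Arg / CGA Arg — synonymous.
Nonsynonymous differences: 0 → same protein.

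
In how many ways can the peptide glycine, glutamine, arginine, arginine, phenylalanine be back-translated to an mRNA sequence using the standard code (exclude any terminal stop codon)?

Gly: 4 codons.
Gln: 2 codons.
Arg: 6 codons.
Arg: 6 codons.
Phe: 2 codons.
4 × 2 × 6 × 6 × 2 = 576.

576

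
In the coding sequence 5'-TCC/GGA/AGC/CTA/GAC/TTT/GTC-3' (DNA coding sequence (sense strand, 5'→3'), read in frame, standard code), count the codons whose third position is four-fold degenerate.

4

Codon 1 TCC (Ser): third position 4-fold.
Codon 2 GGA (Gly): third position 4-fold.
Codon 3 AGC (Ser): third position 2-fold.
Codon 4 CTA (Leu): third position 4-fold.
Codon 5 GAC (Asp): third position 2-fold.
Codon 6 TTT (Phe): third position 2-fold.
Codon 7 GTC (Val): third position 4-fold.
Four-fold degenerate third positions: 4.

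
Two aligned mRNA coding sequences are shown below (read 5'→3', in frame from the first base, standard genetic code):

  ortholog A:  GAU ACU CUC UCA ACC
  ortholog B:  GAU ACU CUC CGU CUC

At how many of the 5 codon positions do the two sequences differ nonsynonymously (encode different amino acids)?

Codon 1: GAU Asp / GAU Asp — identical.
Codon 2: ACU Thr / ACU Thr — identical.
Codon 3: CUC Leu / CUC Leu — identical.
Codon 4: UCA Ser / CGU Arg — nonsynonymous.
Codon 5: ACC Thr / CUC Leu — nonsynonymous.
Nonsynonymous differences: 2.

2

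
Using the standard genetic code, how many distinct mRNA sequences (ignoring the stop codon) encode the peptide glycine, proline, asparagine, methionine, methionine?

Gly: 4 codons.
Pro: 4 codons.
Asn: 2 codons.
Met: 1 codon.
Met: 1 codon.
4 × 4 × 2 × 1 × 1 = 32.

32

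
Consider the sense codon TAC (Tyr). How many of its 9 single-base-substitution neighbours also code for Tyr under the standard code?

Position 1: none → 0 synonymous.
Position 2: none → 0 synonymous.
Position 3: TAT → 1 synonymous.
Total: 0 + 0 + 1 = 1.

1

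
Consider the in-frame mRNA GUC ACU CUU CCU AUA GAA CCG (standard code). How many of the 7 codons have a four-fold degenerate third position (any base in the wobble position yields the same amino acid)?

Codon 1 GUC (Val): third position 4-fold.
Codon 2 ACU (Thr): third position 4-fold.
Codon 3 CUU (Leu): third position 4-fold.
Codon 4 CCU (Pro): third position 4-fold.
Codon 5 AUA (Ile): third position 3-fold.
Codon 6 GAA (Glu): third position 2-fold.
Codon 7 CCG (Pro): third position 4-fold.
Four-fold degenerate third positions: 5.

5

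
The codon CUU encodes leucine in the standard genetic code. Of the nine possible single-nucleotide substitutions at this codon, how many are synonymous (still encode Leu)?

3

Position 1: none → 0 synonymous.
Position 2: none → 0 synonymous.
Position 3: CUC, CUA, CUG → 3 synonymous.
Total: 0 + 0 + 3 = 3.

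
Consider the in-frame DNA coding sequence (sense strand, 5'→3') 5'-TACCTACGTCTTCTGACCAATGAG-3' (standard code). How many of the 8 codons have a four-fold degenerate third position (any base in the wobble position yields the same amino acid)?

Codon 1 TAC (Tyr): third position 2-fold.
Codon 2 CTA (Leu): third position 4-fold.
Codon 3 CGT (Arg): third position 4-fold.
Codon 4 CTT (Leu): third position 4-fold.
Codon 5 CTG (Leu): third position 4-fold.
Codon 6 ACC (Thr): third position 4-fold.
Codon 7 AAT (Asn): third position 2-fold.
Codon 8 GAG (Glu): third position 2-fold.
Four-fold degenerate third positions: 5.

5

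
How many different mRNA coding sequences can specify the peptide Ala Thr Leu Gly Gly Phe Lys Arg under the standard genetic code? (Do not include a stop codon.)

Ala: 4 codons.
Thr: 4 codons.
Leu: 6 codons.
Gly: 4 codons.
Gly: 4 codons.
Phe: 2 codons.
Lys: 2 codons.
Arg: 6 codons.
4 × 4 × 6 × 4 × 4 × 2 × 2 × 6 = 36864.

36864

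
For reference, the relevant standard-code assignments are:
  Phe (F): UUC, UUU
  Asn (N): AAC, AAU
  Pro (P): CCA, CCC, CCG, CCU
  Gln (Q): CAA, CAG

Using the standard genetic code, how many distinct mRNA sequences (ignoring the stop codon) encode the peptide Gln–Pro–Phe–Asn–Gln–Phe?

128

Gln: 2 codons.
Pro: 4 codons.
Phe: 2 codons.
Asn: 2 codons.
Gln: 2 codons.
Phe: 2 codons.
2 × 4 × 2 × 2 × 2 × 2 = 128.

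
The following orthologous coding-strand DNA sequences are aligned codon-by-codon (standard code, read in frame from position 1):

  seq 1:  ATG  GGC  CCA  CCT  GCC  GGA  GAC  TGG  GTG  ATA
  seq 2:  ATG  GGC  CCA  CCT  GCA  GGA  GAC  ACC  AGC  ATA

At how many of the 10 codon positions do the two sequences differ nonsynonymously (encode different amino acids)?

2

Codon 1: ATG Met / ATG Met — identical.
Codon 2: GGC Gly / GGC Gly — identical.
Codon 3: CCA Pro / CCA Pro — identical.
Codon 4: CCT Pro / CCT Pro — identical.
Codon 5: GCC Ala / GCA Ala — synonymous.
Codon 6: GGA Gly / GGA Gly — identical.
Codon 7: GAC Asp / GAC Asp — identical.
Codon 8: TGG Trp / ACC Thr — nonsynonymous.
Codon 9: GTG Val / AGC Ser — nonsynonymous.
Codon 10: ATA Ile / ATA Ile — identical.
Nonsynonymous differences: 2.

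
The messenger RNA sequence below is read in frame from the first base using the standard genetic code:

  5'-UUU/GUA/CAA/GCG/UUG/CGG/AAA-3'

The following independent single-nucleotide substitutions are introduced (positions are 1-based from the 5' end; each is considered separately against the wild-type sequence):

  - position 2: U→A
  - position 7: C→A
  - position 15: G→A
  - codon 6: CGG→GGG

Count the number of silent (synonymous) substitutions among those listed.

1

Codon 1: UUU (Phe) → UAU (Tyr) — missense.
Codon 3: CAA (Gln) → AAA (Lys) — missense.
Codon 5: UUG (Leu) → UUA (Leu) — synonymous.
Codon 6: CGG (Arg) → GGG (Gly) — missense.
Synonymous: 1 of 4.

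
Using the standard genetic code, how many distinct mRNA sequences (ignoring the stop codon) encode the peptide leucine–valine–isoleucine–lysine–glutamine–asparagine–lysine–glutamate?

2304

Leu: 6 codons.
Val: 4 codons.
Ile: 3 codons.
Lys: 2 codons.
Gln: 2 codons.
Asn: 2 codons.
Lys: 2 codons.
Glu: 2 codons.
6 × 4 × 3 × 2 × 2 × 2 × 2 × 2 = 2304.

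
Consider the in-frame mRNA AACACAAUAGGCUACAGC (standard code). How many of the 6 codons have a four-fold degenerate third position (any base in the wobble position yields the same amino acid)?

Codon 1 AAC (Asn): third position 2-fold.
Codon 2 ACA (Thr): third position 4-fold.
Codon 3 AUA (Ile): third position 3-fold.
Codon 4 GGC (Gly): third position 4-fold.
Codon 5 UAC (Tyr): third position 2-fold.
Codon 6 AGC (Ser): third position 2-fold.
Four-fold degenerate third positions: 2.

2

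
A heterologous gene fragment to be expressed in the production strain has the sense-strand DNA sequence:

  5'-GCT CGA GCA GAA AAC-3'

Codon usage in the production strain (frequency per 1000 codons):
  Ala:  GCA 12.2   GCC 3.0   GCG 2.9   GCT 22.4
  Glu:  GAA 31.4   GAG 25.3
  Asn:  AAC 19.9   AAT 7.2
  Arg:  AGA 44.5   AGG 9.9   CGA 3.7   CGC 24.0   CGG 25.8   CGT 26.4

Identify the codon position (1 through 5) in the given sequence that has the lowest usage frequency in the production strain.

Codon 1 GCT (Ala): 22.4 per 1000.
Codon 2 CGA (Arg): 3.7 per 1000.
Codon 3 GCA (Ala): 12.2 per 1000.
Codon 4 GAA (Glu): 31.4 per 1000.
Codon 5 AAC (Asn): 19.9 per 1000.
Lowest frequency is 3.7 at codon 2.

2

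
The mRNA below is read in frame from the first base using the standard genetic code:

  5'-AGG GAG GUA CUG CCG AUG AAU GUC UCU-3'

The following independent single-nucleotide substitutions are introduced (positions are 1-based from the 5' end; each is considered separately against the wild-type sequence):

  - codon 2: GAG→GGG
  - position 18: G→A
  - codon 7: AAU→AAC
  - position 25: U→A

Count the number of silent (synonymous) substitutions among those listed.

1

Codon 2: GAG (Glu) → GGG (Gly) — missense.
Codon 6: AUG (Met) → AUA (Ile) — missense.
Codon 7: AAU (Asn) → AAC (Asn) — synonymous.
Codon 9: UCU (Ser) → ACU (Thr) — missense.
Synonymous: 1 of 4.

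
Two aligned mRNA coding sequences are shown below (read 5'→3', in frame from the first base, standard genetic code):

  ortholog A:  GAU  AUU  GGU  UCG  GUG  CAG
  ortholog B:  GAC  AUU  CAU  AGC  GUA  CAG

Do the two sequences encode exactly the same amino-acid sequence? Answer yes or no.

Codon 1: GAU Asp / GAC Asp — synonymous.
Codon 2: AUU Ile / AUU Ile — identical.
Codon 3: GGU Gly / CAU His — nonsynonymous.
Codon 4: UCG Ser / AGC Ser — synonymous.
Codon 5: GUG Val / GUA Val — synonymous.
Codon 6: CAG Gln / CAG Gln — identical.
Nonsynonymous differences: 1 → different protein.

no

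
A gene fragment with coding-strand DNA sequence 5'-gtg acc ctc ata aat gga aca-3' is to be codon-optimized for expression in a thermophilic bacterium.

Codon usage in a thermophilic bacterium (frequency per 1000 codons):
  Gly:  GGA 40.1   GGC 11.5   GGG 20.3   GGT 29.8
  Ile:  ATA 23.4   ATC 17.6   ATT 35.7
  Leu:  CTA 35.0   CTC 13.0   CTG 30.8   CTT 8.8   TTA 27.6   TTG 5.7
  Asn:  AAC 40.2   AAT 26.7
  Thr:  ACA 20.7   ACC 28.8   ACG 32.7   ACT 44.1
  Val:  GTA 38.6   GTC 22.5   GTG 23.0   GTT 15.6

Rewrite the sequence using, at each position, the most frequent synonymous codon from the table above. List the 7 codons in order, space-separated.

Codon 1 (Val): best is GTA at 38.6.
Codon 2 (Thr): best is ACT at 44.1.
Codon 3 (Leu): best is CTA at 35.0.
Codon 4 (Ile): best is ATT at 35.7.
Codon 5 (Asn): best is AAC at 40.2.
Codon 6 (Gly): best is GGA at 40.1.
Codon 7 (Thr): best is ACT at 44.1.

GTA ACT CTA ATT AAC GGA ACT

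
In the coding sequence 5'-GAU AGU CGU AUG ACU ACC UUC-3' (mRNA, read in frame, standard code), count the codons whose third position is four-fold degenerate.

3

Codon 1 GAU (Asp): third position 2-fold.
Codon 2 AGU (Ser): third position 2-fold.
Codon 3 CGU (Arg): third position 4-fold.
Codon 4 AUG (Met): third position 1-fold.
Codon 5 ACU (Thr): third position 4-fold.
Codon 6 ACC (Thr): third position 4-fold.
Codon 7 UUC (Phe): third position 2-fold.
Four-fold degenerate third positions: 3.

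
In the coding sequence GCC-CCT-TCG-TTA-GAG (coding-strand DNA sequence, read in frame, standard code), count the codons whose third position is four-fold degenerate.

3

Codon 1 GCC (Ala): third position 4-fold.
Codon 2 CCT (Pro): third position 4-fold.
Codon 3 TCG (Ser): third position 4-fold.
Codon 4 TTA (Leu): third position 2-fold.
Codon 5 GAG (Glu): third position 2-fold.
Four-fold degenerate third positions: 3.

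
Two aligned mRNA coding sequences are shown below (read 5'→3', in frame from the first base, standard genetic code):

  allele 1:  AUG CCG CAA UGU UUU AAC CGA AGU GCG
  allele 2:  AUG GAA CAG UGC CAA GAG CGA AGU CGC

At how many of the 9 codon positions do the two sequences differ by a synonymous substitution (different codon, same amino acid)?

2

Codon 1: AUG Met / AUG Met — identical.
Codon 2: CCG Pro / GAA Glu — nonsynonymous.
Codon 3: CAA Gln / CAG Gln — synonymous.
Codon 4: UGU Cys / UGC Cys — synonymous.
Codon 5: UUU Phe / CAA Gln — nonsynonymous.
Codon 6: AAC Asn / GAG Glu — nonsynonymous.
Codon 7: CGA Arg / CGA Arg — identical.
Codon 8: AGU Ser / AGU Ser — identical.
Codon 9: GCG Ala / CGC Arg — nonsynonymous.
Synonymous differences: 2.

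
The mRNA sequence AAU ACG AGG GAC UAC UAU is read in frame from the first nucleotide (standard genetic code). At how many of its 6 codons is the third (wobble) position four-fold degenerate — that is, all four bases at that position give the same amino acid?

1

Codon 1 AAU (Asn): third position 2-fold.
Codon 2 ACG (Thr): third position 4-fold.
Codon 3 AGG (Arg): third position 2-fold.
Codon 4 GAC (Asp): third position 2-fold.
Codon 5 UAC (Tyr): third position 2-fold.
Codon 6 UAU (Tyr): third position 2-fold.
Four-fold degenerate third positions: 1.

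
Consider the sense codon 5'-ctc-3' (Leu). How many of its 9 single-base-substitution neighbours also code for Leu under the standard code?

Position 1: none → 0 synonymous.
Position 2: none → 0 synonymous.
Position 3: CTT, CTA, CTG → 3 synonymous.
Total: 0 + 0 + 3 = 3.

3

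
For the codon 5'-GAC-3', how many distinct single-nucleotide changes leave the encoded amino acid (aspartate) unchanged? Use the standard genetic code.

Position 1: none → 0 synonymous.
Position 2: none → 0 synonymous.
Position 3: GAU → 1 synonymous.
Total: 0 + 0 + 1 = 1.

1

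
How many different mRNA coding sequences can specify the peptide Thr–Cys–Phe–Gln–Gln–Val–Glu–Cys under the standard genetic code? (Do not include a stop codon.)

Thr: 4 codons.
Cys: 2 codons.
Phe: 2 codons.
Gln: 2 codons.
Gln: 2 codons.
Val: 4 codons.
Glu: 2 codons.
Cys: 2 codons.
4 × 2 × 2 × 2 × 2 × 4 × 2 × 2 = 1024.

1024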